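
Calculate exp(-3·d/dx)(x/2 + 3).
\frac{x}{2} + \frac{3}{2}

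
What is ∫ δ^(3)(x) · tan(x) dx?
-2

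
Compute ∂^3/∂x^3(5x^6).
600 x^{3}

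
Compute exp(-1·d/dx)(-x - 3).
- x - 2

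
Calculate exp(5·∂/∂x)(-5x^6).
- 5 x^{6} - 150 x^{5} - 1875 x^{4} - 12500 x^{3} - 46875 x^{2} - 93750 x - 78125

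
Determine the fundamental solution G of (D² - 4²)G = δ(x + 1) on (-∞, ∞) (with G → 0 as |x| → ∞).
-\frac{e^{-4|x + 1|}}{8}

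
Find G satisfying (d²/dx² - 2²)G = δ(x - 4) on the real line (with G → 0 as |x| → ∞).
-\frac{e^{-2|x - 4|}}{4}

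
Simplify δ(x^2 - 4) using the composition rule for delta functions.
\frac{\delta(x + 2) + \delta(x - 2)}{4}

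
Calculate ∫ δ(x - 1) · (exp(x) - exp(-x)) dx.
2 \sinh{\left(1 \right)}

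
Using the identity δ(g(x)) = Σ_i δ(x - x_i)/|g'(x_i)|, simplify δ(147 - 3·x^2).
\frac{\delta(x - 7) + \delta(x + 7)}{42}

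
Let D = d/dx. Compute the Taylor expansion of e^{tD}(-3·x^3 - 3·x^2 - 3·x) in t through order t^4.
- 3 t^{3} - 3 t^{2} \left(3 x + 1\right) - 3 t \left(3 x^{2} + 2 x + 1\right) - 3 x^{3} - 3 x^{2} - 3 x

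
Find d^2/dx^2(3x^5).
60 x^{3}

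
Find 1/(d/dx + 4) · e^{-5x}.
- e^{- 5 x}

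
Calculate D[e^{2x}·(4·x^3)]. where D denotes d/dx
x^{2} \left(8 x + 12\right) e^{2 x}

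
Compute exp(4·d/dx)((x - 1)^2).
x^{2} + 6 x + 9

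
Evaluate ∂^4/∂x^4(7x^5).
840 x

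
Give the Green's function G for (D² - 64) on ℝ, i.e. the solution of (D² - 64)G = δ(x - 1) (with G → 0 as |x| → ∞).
-\frac{e^{-8|x - 1|}}{16}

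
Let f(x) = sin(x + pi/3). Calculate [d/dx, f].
\cos{\left(x + \frac{\pi}{3} \right)}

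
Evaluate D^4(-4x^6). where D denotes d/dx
- 1440 x^{2}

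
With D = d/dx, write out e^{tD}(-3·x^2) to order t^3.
- 3 t^{2} - 6 t x - 3 x^{2}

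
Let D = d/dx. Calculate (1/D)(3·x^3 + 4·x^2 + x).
\frac{3 x^{4}}{4} + \frac{4 x^{3}}{3} + \frac{x^{2}}{2}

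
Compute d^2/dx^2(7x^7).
294 x^{5}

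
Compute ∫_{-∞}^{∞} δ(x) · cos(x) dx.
1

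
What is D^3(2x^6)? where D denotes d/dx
240 x^{3}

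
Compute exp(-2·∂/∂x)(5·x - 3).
5 x - 13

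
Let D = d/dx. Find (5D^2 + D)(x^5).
5 x^{3} \left(x + 20\right)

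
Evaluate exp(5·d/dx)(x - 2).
x + 3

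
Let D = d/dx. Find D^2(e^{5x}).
25 e^{5 x}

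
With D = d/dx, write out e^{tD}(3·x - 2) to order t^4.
3 t + 3 x - 2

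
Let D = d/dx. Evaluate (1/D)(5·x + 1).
\frac{5 x^{2}}{2} + x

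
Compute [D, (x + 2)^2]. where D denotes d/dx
2 x + 4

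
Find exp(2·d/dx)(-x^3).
- x^{3} - 6 x^{2} - 12 x - 8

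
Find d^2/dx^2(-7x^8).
- 392 x^{6}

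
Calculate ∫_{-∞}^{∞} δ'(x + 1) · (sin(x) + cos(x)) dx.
- \sin{\left(1 \right)} - \cos{\left(1 \right)}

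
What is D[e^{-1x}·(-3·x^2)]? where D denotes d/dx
3 x \left(x - 2\right) e^{- x}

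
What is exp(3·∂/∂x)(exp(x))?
e^{x + 3}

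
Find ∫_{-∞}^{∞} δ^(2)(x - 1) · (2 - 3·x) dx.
0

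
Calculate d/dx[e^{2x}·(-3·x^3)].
x^{2} \left(- 6 x - 9\right) e^{2 x}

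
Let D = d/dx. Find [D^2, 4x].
8D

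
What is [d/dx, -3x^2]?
- 6 x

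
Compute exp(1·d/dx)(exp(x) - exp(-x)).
2 \sinh{\left(x + 1 \right)}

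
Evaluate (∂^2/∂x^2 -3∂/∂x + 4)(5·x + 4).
20 x + 1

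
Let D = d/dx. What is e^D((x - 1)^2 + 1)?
x^{2} + 1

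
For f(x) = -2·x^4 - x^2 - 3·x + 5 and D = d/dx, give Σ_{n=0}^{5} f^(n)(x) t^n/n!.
- 2 t^{4} - 8 t^{3} x - t^{2} \left(12 x^{2} + 1\right) - t \left(8 x^{3} + 2 x + 3\right) - 2 x^{4} - x^{2} - 3 x + 5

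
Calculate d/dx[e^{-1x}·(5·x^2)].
5 x \left(2 - x\right) e^{- x}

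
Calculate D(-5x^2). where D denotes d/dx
- 10 x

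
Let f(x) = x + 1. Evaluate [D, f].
1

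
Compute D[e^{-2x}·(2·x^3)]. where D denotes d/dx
x^{2} \left(6 - 4 x\right) e^{- 2 x}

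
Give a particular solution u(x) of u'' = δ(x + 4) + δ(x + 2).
\frac{|x + 4|}{2} + \frac{|x + 2|}{2}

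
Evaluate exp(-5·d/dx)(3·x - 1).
3 x - 16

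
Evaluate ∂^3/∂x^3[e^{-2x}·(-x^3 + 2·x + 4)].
2 \left(4 x^{3} - 18 x^{2} + 10 x - 7\right) e^{- 2 x}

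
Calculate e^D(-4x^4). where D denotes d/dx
- 4 x^{4} - 16 x^{3} - 24 x^{2} - 16 x - 4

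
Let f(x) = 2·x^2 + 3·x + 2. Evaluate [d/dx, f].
4 x + 3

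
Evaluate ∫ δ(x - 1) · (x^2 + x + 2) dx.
4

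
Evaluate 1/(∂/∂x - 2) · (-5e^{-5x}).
\frac{5 e^{- 5 x}}{7}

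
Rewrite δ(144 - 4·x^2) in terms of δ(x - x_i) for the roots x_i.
\frac{\delta(x - 6) + \delta(x + 6)}{48}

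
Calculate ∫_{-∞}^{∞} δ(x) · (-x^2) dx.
0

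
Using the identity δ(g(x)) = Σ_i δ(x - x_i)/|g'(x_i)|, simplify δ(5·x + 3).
\frac{\delta(x + 3/5)}{5}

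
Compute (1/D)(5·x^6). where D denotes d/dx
\frac{5 x^{7}}{7}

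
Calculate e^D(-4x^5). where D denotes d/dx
- 4 x^{5} - 20 x^{4} - 40 x^{3} - 40 x^{2} - 20 x - 4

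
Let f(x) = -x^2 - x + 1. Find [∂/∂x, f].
- 2 x - 1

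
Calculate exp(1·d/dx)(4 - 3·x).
1 - 3 x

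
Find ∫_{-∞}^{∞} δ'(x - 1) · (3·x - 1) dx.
-3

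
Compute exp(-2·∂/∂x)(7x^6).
7 x^{6} - 84 x^{5} + 420 x^{4} - 1120 x^{3} + 1680 x^{2} - 1344 x + 448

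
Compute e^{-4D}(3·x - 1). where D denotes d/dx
3 x - 13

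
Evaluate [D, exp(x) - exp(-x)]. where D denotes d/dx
2 \cosh{\left(x \right)}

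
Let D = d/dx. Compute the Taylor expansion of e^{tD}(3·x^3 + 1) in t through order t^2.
9 t^{2} x + 9 t x^{2} + 3 x^{3} + 1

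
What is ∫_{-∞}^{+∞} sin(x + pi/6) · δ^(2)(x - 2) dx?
- \sin{\left(\frac{\pi}{6} + 2 \right)}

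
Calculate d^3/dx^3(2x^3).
12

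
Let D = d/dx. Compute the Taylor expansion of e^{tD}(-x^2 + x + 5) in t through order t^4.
- t^{2} - t \left(2 x - 1\right) - x^{2} + x + 5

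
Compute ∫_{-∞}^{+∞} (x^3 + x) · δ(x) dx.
0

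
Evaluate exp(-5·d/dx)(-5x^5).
- 5 x^{5} + 125 x^{4} - 1250 x^{3} + 6250 x^{2} - 15625 x + 15625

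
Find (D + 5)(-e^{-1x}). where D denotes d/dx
- 4 e^{- x}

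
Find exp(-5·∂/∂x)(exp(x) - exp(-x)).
- e^{5 - x} + e^{x - 5}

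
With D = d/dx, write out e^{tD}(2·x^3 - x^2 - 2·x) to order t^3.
2 t^{3} + t^{2} \left(6 x - 1\right) - 2 t \left(- 3 x^{2} + x + 1\right) + 2 x^{3} - x^{2} - 2 x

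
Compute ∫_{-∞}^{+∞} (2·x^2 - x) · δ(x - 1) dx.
1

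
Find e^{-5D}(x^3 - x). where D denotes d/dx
x^{3} - 15 x^{2} + 74 x - 120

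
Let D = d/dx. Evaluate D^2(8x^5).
160 x^{3}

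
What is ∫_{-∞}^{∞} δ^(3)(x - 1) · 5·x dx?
0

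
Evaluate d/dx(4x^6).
24 x^{5}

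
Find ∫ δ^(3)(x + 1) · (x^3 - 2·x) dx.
-6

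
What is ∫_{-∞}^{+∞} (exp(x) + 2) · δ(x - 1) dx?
2 + e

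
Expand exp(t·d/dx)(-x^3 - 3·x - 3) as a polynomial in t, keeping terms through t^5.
- t^{3} - 3 t^{2} x - 3 t \left(x^{2} + 1\right) - x^{3} - 3 x - 3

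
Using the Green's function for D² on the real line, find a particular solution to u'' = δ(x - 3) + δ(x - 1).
\frac{|x - 3|}{2} + \frac{|x - 1|}{2}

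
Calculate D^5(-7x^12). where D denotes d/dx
- 665280 x^{7}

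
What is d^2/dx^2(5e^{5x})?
125 e^{5 x}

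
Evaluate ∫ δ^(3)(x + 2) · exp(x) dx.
- \frac{1}{e^{2}}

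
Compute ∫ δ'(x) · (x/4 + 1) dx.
- \frac{1}{4}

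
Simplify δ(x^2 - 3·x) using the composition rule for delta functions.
\frac{\delta(x - 3) + \delta(x)}{3}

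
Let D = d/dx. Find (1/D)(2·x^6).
\frac{2 x^{7}}{7}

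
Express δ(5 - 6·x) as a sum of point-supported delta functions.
\frac{\delta(x - 5/6)}{6}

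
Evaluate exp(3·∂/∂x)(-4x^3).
- 4 x^{3} - 36 x^{2} - 108 x - 108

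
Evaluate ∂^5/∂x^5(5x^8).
33600 x^{3}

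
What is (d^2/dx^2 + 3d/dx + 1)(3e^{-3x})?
3 e^{- 3 x}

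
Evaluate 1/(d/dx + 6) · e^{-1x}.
\frac{e^{- x}}{5}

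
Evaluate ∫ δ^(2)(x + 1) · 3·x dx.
0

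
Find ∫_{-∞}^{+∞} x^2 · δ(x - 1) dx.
1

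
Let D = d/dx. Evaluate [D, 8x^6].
48 x^{5}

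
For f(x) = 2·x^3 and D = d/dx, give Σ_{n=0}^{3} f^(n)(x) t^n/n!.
2 t^{3} + 6 t^{2} x + 6 t x^{2} + 2 x^{3}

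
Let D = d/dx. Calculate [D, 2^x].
2^{x} \log{\left(2 \right)}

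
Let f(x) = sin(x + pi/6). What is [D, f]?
\cos{\left(x + \frac{\pi}{6} \right)}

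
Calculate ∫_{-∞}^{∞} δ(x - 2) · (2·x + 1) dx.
5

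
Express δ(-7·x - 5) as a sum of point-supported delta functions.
\frac{\delta(x + 5/7)}{7}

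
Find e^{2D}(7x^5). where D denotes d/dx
7 x^{5} + 70 x^{4} + 280 x^{3} + 560 x^{2} + 560 x + 224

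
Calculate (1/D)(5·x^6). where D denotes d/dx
\frac{5 x^{7}}{7}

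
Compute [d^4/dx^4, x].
4\frac{d^{3}}{dx^{3}}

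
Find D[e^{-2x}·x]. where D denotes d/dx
\left(1 - 2 x\right) e^{- 2 x}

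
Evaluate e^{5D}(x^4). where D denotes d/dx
x^{4} + 20 x^{3} + 150 x^{2} + 500 x + 625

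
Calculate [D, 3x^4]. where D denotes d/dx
12 x^{3}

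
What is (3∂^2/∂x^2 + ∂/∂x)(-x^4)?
4 x^{2} \left(- x - 9\right)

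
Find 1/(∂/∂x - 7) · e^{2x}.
- \frac{e^{2 x}}{5}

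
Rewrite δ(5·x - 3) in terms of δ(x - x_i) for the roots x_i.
\frac{\delta(x - 3/5)}{5}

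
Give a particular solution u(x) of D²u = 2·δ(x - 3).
|x - 3|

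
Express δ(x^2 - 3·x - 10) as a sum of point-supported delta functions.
\frac{\delta(x - 5) + \delta(x + 2)}{7}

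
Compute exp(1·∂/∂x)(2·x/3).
\frac{2 x}{3} + \frac{2}{3}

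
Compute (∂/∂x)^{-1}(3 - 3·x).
- \frac{3 x^{2}}{2} + 3 x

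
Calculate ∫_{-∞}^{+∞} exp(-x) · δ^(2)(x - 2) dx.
e^{-2}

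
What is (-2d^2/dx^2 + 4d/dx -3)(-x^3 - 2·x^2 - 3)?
3 x^{3} - 6 x^{2} - 4 x + 17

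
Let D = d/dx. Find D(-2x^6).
- 12 x^{5}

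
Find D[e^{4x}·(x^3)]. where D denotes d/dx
x^{2} \left(4 x + 3\right) e^{4 x}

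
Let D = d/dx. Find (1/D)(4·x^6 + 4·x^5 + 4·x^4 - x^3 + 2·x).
\frac{4 x^{7}}{7} + \frac{2 x^{6}}{3} + \frac{4 x^{5}}{5} - \frac{x^{4}}{4} + x^{2}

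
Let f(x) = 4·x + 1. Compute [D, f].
4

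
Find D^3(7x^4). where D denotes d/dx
168 x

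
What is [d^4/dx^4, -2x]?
-8\frac{d^{3}}{dx^{3}}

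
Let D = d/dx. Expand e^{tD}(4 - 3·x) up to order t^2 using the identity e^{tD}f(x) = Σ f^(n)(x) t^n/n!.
- 3 t - 3 x + 4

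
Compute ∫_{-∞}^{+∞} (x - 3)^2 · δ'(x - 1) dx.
4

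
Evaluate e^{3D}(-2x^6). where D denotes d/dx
- 2 x^{6} - 36 x^{5} - 270 x^{4} - 1080 x^{3} - 2430 x^{2} - 2916 x - 1458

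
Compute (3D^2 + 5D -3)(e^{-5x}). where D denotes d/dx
47 e^{- 5 x}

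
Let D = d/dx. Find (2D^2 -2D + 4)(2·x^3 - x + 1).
8 x^{3} - 12 x^{2} + 20 x + 6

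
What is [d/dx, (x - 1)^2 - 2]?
2 x - 2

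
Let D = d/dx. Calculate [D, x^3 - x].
3 x^{2} - 1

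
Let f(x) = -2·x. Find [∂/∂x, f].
-2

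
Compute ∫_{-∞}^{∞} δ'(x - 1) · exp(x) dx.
- e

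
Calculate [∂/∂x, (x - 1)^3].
3 \left(x - 1\right)^{2}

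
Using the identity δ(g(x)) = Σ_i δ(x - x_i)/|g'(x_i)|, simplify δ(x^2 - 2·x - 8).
\frac{\delta(x + 2) + \delta(x - 4)}{6}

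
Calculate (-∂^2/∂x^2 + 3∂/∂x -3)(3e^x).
- 3 e^{x}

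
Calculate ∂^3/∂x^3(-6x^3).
-36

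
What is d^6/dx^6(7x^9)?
423360 x^{3}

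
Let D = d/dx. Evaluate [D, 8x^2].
16 x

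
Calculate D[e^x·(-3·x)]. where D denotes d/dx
3 \left(- x - 1\right) e^{x}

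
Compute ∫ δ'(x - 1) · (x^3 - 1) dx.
-3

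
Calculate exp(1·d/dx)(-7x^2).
- 7 x^{2} - 14 x - 7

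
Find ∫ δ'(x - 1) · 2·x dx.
-2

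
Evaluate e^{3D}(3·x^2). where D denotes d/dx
3 x^{2} + 18 x + 27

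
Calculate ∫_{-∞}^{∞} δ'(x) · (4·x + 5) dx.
-4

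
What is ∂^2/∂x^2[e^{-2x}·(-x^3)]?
2 x \left(- 2 x^{2} + 6 x - 3\right) e^{- 2 x}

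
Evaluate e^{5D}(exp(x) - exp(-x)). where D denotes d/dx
2 \sinh{\left(x + 5 \right)}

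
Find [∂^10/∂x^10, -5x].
-50\frac{d^{9}}{dx^{9}}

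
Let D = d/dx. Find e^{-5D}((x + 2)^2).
x^{2} - 6 x + 9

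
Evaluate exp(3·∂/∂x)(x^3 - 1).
x^{3} + 9 x^{2} + 27 x + 26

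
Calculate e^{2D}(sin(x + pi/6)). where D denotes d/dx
\sin{\left(x + \frac{\pi}{6} + 2 \right)}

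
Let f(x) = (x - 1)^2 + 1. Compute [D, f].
2 x - 2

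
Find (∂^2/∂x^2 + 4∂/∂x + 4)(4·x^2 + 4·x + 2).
16 x^{2} + 48 x + 32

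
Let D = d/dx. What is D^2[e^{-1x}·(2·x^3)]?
2 x \left(x^{2} - 6 x + 6\right) e^{- x}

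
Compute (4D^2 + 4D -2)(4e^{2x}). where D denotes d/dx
88 e^{2 x}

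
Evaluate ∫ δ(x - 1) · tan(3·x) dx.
\tan{\left(3 \right)}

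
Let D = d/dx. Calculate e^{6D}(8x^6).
8 x^{6} + 288 x^{5} + 4320 x^{4} + 34560 x^{3} + 155520 x^{2} + 373248 x + 373248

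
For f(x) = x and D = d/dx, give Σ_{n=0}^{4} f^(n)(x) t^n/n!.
t + x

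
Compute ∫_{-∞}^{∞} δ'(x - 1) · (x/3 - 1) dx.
- \frac{1}{3}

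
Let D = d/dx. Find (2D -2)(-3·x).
6 x - 6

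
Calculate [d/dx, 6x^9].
54 x^{8}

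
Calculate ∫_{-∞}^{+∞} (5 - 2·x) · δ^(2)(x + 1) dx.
0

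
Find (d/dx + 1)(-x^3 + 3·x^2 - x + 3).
- x^{3} + 5 x + 2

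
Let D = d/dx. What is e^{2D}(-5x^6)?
- 5 x^{6} - 60 x^{5} - 300 x^{4} - 800 x^{3} - 1200 x^{2} - 960 x - 320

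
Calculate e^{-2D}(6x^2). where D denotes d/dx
6 x^{2} - 24 x + 24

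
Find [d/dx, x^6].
6 x^{5}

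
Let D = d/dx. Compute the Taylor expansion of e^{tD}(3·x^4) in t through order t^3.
3 x \left(4 t^{3} + 6 t^{2} x + 4 t x^{2} + x^{3}\right)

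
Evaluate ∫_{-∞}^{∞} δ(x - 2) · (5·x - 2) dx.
8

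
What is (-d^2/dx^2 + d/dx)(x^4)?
4 x^{2} \left(x - 3\right)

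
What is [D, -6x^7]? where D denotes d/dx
- 42 x^{6}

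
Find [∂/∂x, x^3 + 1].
3 x^{2}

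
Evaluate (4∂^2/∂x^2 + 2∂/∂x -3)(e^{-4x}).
53 e^{- 4 x}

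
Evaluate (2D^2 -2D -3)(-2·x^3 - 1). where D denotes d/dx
6 x^{3} + 12 x^{2} - 24 x + 3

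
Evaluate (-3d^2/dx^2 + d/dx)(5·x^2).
10 x - 30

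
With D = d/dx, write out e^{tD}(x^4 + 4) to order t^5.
t^{4} + 4 t^{3} x + 6 t^{2} x^{2} + 4 t x^{3} + x^{4} + 4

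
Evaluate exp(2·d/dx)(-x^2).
- x^{2} - 4 x - 4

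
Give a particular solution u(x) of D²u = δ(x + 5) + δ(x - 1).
\frac{|x + 5|}{2} + \frac{|x - 1|}{2}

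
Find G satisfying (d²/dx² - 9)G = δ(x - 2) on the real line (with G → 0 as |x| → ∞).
-\frac{e^{-3|x - 2|}}{6}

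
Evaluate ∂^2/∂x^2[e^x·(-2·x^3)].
- 2 x \left(x^{2} + 6 x + 6\right) e^{x}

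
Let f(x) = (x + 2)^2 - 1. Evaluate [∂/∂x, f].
2 x + 4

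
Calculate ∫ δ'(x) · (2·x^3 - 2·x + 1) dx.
2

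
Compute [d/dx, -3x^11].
- 33 x^{10}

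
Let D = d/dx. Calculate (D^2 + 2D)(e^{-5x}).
15 e^{- 5 x}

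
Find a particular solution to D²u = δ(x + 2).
\frac{|x + 2|}{2}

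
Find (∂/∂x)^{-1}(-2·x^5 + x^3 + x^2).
- \frac{x^{6}}{3} + \frac{x^{4}}{4} + \frac{x^{3}}{3}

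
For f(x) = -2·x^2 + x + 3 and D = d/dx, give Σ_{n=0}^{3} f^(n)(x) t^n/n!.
- 2 t^{2} - t \left(4 x - 1\right) - 2 x^{2} + x + 3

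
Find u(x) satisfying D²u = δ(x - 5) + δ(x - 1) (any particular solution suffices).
\frac{|x - 5|}{2} + \frac{|x - 1|}{2}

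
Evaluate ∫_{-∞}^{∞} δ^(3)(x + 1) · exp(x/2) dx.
- \frac{1}{8 e^{\frac{1}{2}}}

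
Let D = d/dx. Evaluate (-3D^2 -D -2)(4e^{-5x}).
- 288 e^{- 5 x}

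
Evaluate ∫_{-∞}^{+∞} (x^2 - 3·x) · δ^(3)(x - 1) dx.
0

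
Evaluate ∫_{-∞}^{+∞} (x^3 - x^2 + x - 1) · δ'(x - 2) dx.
-9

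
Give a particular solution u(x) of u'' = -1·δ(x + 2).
-\frac{|x + 2|}{2}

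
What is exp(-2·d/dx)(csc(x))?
\csc{\left(x - 2 \right)}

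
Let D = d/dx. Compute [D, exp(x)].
e^{x}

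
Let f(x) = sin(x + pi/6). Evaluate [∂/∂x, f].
\cos{\left(x + \frac{\pi}{6} \right)}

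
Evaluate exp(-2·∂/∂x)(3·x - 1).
3 x - 7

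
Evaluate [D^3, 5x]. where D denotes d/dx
15D^{2}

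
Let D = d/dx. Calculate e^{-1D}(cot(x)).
\cot{\left(x - 1 \right)}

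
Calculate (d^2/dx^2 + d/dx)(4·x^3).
12 x \left(x + 2\right)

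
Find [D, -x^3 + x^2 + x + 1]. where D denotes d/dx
- 3 x^{2} + 2 x + 1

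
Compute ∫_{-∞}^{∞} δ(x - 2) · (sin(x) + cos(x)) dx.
\cos{\left(2 \right)} + \sin{\left(2 \right)}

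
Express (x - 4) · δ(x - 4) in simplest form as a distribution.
0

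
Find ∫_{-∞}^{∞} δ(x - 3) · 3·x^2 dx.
27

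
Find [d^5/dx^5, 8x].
40\frac{d^{4}}{dx^{4}}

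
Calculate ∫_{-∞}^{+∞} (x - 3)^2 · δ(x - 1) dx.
4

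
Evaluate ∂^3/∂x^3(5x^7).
1050 x^{4}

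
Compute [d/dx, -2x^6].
- 12 x^{5}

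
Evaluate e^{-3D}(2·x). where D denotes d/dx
2 x - 6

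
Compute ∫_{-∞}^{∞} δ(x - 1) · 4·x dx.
4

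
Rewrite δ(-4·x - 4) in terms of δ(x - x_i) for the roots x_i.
\frac{\delta(x + 1)}{4}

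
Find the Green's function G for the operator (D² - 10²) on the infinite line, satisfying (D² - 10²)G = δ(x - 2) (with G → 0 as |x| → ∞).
-\frac{e^{-10|x - 2|}}{20}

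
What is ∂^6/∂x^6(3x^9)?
181440 x^{3}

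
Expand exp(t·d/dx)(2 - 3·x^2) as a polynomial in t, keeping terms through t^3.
- 3 t^{2} - 6 t x - 3 x^{2} + 2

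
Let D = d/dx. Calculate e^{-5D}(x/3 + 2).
\frac{x}{3} + \frac{1}{3}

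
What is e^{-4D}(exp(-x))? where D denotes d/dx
e^{4 - x}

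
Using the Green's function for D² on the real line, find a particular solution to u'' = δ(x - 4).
\frac{|x - 4|}{2}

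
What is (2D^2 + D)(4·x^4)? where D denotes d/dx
16 x^{2} \left(x + 6\right)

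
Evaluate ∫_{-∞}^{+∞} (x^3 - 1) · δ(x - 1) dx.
0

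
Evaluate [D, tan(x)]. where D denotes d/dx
\frac{1}{\cos^{2}{\left(x \right)}}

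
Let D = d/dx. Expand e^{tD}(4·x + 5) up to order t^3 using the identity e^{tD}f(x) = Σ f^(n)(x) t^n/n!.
4 t + 4 x + 5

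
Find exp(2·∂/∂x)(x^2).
x^{2} + 4 x + 4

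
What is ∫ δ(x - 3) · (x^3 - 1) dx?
26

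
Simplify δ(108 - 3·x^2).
\frac{\delta(x - 6) + \delta(x + 6)}{36}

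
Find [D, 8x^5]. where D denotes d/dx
40 x^{4}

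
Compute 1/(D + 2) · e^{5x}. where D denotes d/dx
\frac{e^{5 x}}{7}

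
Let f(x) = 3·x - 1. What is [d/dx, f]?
3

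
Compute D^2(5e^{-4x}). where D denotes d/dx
80 e^{- 4 x}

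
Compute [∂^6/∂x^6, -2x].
-12\frac{d^{5}}{dx^{5}}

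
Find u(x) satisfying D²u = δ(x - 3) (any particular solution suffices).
\frac{|x - 3|}{2}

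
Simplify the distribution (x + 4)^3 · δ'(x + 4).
0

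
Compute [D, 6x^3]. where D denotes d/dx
18 x^{2}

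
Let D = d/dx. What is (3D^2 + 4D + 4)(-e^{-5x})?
- 59 e^{- 5 x}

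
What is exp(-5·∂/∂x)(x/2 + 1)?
\frac{x}{2} - \frac{3}{2}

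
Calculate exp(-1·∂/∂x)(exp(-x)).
e^{1 - x}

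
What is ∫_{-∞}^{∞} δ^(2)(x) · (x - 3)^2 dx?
2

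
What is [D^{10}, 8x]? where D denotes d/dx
80D^{9}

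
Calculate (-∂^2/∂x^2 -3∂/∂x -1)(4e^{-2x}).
4 e^{- 2 x}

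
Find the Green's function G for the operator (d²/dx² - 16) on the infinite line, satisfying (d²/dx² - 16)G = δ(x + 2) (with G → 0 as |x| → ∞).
-\frac{e^{-4|x + 2|}}{8}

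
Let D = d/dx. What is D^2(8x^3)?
48 x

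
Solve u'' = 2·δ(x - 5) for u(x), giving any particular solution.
|x - 5|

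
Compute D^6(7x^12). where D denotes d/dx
4656960 x^{6}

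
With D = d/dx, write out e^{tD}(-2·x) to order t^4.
- 2 t - 2 x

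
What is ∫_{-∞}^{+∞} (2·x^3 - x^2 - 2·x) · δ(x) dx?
0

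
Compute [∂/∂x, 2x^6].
12 x^{5}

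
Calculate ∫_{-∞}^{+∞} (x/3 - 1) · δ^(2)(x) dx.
0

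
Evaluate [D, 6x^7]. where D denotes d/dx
42 x^{6}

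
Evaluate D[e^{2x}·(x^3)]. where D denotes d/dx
x^{2} \left(2 x + 3\right) e^{2 x}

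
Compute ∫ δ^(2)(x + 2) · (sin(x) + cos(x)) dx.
- \cos{\left(2 \right)} + \sin{\left(2 \right)}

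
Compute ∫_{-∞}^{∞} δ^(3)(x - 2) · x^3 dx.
-6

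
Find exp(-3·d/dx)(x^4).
x^{4} - 12 x^{3} + 54 x^{2} - 108 x + 81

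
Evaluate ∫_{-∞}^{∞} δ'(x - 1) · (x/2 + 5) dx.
- \frac{1}{2}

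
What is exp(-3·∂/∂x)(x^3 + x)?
x^{3} - 9 x^{2} + 28 x - 30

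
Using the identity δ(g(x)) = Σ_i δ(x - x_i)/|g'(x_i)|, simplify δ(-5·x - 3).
\frac{\delta(x + 3/5)}{5}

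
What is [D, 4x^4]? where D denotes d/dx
16 x^{3}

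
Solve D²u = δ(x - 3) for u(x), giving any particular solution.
\frac{|x - 3|}{2}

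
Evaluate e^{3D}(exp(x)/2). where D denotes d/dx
\frac{e^{x + 3}}{2}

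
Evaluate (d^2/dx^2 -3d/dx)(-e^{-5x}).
- 40 e^{- 5 x}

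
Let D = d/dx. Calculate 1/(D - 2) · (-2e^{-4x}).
\frac{e^{- 4 x}}{3}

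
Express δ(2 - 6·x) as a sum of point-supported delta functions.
\frac{\delta(x - 1/3)}{6}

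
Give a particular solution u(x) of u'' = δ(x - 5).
\frac{|x - 5|}{2}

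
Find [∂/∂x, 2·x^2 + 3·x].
4 x + 3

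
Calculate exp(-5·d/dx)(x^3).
x^{3} - 15 x^{2} + 75 x - 125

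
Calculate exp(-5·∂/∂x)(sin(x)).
\sin{\left(x - 5 \right)}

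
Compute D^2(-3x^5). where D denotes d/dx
- 60 x^{3}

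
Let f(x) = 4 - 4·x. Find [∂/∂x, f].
-4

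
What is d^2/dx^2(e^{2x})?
4 e^{2 x}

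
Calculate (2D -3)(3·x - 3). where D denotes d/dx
15 - 9 x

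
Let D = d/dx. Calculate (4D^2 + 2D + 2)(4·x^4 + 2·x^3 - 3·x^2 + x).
8 x^{4} + 36 x^{3} + 198 x^{2} + 38 x - 22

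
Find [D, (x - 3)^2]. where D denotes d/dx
2 x - 6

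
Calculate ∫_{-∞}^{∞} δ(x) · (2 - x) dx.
2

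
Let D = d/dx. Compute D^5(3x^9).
45360 x^{4}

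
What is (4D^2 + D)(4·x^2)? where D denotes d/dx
8 x + 32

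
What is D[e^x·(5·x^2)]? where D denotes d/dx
5 x \left(x + 2\right) e^{x}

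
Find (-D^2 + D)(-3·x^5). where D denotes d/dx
15 x^{3} \left(4 - x\right)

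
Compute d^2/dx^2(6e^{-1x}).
6 e^{- x}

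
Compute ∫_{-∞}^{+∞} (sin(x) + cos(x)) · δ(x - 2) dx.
\cos{\left(2 \right)} + \sin{\left(2 \right)}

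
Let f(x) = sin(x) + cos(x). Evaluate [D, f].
- \sin{\left(x \right)} + \cos{\left(x \right)}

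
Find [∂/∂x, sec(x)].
\tan{\left(x \right)} \sec{\left(x \right)}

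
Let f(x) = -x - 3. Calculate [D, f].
-1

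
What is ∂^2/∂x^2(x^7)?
42 x^{5}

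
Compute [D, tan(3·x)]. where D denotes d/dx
\frac{3}{\cos^{2}{\left(3 x \right)}}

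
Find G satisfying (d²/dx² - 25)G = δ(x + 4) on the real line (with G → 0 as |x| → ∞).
-\frac{e^{-5|x + 4|}}{10}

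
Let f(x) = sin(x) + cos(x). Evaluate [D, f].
- \sin{\left(x \right)} + \cos{\left(x \right)}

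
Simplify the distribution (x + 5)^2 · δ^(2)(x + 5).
2\delta(x + 5)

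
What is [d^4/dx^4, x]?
4\frac{d^{3}}{dx^{3}}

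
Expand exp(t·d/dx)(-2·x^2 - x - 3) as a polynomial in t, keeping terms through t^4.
- 2 t^{2} - t \left(4 x + 1\right) - 2 x^{2} - x - 3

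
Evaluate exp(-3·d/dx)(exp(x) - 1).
e^{x - 3} - 1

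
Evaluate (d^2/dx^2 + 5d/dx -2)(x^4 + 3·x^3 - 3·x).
- 2 x^{4} + 14 x^{3} + 57 x^{2} + 24 x - 15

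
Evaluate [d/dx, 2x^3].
6 x^{2}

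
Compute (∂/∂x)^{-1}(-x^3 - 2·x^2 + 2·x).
- \frac{x^{4}}{4} - \frac{2 x^{3}}{3} + x^{2}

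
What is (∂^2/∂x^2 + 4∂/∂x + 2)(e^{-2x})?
- 2 e^{- 2 x}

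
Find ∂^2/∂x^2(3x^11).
330 x^{9}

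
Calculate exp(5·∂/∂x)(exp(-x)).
e^{- x - 5}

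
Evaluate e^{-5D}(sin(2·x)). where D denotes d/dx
\sin{\left(2 x - 10 \right)}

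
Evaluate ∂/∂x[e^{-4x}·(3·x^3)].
x^{2} \left(9 - 12 x\right) e^{- 4 x}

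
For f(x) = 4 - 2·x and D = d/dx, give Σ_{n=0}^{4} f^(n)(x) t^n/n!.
- 2 t - 2 x + 4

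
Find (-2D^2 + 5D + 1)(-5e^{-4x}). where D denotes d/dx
255 e^{- 4 x}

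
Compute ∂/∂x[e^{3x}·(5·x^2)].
5 x \left(3 x + 2\right) e^{3 x}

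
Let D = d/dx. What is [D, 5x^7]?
35 x^{6}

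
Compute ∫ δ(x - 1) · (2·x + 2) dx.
4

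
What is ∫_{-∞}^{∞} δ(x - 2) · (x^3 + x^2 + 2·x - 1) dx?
15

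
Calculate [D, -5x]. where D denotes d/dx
-5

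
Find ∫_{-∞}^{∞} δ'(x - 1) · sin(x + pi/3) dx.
- \cos{\left(1 + \frac{\pi}{3} \right)}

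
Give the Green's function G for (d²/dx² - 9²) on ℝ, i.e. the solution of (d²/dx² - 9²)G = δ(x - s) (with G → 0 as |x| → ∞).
-\frac{e^{-9|x-s|}}{18}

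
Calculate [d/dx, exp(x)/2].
\frac{e^{x}}{2}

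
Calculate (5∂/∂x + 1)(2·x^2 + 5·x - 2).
2 x^{2} + 25 x + 23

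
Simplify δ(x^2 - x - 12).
\frac{\delta(x + 3) + \delta(x - 4)}{7}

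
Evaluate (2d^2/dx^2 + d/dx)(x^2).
2 x + 4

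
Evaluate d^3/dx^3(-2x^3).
-12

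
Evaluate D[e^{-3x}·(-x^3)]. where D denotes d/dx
3 x^{2} \left(x - 1\right) e^{- 3 x}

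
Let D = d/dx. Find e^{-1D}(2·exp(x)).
2 e^{x - 1}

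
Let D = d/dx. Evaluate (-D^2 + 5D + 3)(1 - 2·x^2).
- 6 x^{2} - 20 x + 7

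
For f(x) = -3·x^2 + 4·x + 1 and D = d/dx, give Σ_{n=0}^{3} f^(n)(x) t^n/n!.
- 3 t^{2} - 2 t \left(3 x - 2\right) - 3 x^{2} + 4 x + 1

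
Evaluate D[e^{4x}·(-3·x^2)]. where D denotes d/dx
6 x \left(- 2 x - 1\right) e^{4 x}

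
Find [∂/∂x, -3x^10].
- 30 x^{9}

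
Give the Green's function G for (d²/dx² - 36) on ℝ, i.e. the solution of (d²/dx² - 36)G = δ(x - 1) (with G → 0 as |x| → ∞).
-\frac{e^{-6|x - 1|}}{12}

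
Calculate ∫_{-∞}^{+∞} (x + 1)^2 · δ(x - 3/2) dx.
\frac{25}{4}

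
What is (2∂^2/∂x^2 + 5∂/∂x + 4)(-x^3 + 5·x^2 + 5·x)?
- 4 x^{3} + 5 x^{2} + 58 x + 45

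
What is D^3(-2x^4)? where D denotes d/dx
- 48 x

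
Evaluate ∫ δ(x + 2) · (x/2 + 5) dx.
4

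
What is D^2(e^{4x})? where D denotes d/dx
16 e^{4 x}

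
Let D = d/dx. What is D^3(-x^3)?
-6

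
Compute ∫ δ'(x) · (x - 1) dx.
-1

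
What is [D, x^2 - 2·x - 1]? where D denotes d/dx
2 x - 2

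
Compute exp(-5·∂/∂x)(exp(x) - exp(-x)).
- e^{5 - x} + e^{x - 5}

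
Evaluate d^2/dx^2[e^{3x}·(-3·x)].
\left(- 27 x - 18\right) e^{3 x}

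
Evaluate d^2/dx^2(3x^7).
126 x^{5}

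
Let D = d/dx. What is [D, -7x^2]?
- 14 x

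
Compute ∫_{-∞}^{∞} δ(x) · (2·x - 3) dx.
-3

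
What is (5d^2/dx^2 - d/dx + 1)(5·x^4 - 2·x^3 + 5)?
5 x^{4} - 22 x^{3} + 306 x^{2} - 60 x + 5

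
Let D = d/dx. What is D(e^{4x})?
4 e^{4 x}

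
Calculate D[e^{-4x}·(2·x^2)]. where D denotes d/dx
4 x \left(1 - 2 x\right) e^{- 4 x}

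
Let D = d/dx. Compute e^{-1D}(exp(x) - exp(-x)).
- e^{1 - x} + e^{x - 1}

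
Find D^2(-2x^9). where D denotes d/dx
- 144 x^{7}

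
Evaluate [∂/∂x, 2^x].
2^{x} \log{\left(2 \right)}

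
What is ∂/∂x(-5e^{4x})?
- 20 e^{4 x}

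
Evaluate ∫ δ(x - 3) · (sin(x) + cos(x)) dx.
\cos{\left(3 \right)} + \sin{\left(3 \right)}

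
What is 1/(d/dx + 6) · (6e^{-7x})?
- 6 e^{- 7 x}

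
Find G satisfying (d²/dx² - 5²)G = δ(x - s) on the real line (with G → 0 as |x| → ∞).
-\frac{e^{-5|x-s|}}{10}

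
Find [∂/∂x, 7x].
7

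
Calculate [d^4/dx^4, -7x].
-28\frac{d^{3}}{dx^{3}}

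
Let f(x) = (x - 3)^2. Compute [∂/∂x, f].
2 x - 6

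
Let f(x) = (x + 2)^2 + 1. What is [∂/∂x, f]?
2 x + 4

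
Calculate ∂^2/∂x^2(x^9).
72 x^{7}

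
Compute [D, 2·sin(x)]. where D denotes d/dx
2 \cos{\left(x \right)}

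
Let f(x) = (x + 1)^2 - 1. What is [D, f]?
2 x + 2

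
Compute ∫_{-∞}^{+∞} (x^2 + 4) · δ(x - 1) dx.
5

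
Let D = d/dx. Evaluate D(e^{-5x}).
- 5 e^{- 5 x}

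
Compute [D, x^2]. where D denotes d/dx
2 x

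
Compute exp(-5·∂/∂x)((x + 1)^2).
x^{2} - 8 x + 16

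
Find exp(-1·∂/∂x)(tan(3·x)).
\tan{\left(3 x - 3 \right)}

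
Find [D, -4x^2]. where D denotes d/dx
- 8 x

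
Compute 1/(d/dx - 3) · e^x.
- \frac{e^{x}}{2}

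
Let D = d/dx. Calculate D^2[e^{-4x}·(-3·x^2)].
6 \left(- 8 x^{2} + 8 x - 1\right) e^{- 4 x}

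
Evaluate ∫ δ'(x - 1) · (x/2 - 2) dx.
- \frac{1}{2}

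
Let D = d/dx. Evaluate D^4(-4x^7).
- 3360 x^{3}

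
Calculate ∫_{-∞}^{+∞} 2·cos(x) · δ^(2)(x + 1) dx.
- 2 \cos{\left(1 \right)}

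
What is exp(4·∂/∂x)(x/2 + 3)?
\frac{x}{2} + 5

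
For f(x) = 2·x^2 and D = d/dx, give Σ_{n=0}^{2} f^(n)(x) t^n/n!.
2 t^{2} + 4 t x + 2 x^{2}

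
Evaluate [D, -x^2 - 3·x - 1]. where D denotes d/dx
- 2 x - 3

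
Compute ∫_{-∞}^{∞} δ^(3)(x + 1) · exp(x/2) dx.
- \frac{1}{8 e^{\frac{1}{2}}}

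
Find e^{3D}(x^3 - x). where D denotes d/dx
x^{3} + 9 x^{2} + 26 x + 24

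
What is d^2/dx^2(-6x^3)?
- 36 x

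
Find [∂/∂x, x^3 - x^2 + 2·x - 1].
3 x^{2} - 2 x + 2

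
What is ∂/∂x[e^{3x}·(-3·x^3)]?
9 x^{2} \left(- x - 1\right) e^{3 x}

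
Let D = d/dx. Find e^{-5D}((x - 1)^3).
x^{3} - 18 x^{2} + 108 x - 216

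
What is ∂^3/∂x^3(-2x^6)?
- 240 x^{3}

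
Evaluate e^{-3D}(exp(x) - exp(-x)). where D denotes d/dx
- e^{3 - x} + e^{x - 3}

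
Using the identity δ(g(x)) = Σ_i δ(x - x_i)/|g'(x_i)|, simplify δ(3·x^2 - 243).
\frac{\delta(x - 9) + \delta(x + 9)}{54}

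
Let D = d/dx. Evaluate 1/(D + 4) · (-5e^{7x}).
- \frac{5 e^{7 x}}{11}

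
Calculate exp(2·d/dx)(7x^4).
7 x^{4} + 56 x^{3} + 168 x^{2} + 224 x + 112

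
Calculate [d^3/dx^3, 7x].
21\frac{d^{2}}{dx^{2}}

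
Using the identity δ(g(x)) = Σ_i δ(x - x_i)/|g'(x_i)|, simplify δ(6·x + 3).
\frac{\delta(x + 1/2)}{6}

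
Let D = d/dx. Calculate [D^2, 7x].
14D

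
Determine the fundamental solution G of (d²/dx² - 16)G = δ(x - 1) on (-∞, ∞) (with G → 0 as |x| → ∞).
-\frac{e^{-4|x - 1|}}{8}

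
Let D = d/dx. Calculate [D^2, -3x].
-6D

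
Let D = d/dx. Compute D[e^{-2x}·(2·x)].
2 \left(1 - 2 x\right) e^{- 2 x}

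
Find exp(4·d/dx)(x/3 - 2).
\frac{x}{3} - \frac{2}{3}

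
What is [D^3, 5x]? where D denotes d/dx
15D^{2}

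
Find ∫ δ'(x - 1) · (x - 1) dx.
-1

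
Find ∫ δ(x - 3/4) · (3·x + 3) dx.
\frac{21}{4}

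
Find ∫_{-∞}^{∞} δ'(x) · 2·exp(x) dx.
-2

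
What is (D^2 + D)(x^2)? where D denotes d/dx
2 x + 2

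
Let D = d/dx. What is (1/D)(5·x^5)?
\frac{5 x^{6}}{6}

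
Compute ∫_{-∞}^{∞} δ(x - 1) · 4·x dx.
4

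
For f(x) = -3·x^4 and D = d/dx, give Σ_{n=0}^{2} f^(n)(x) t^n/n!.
3 x^{2} \left(- 6 t^{2} - 4 t x - x^{2}\right)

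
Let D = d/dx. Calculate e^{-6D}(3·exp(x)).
3 e^{x - 6}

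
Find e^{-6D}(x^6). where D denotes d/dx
x^{6} - 36 x^{5} + 540 x^{4} - 4320 x^{3} + 19440 x^{2} - 46656 x + 46656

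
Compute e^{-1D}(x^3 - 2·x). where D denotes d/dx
x^{3} - 3 x^{2} + x + 1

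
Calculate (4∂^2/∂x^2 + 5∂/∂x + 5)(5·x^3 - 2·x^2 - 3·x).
25 x^{3} + 65 x^{2} + 85 x - 31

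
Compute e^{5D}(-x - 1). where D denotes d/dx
- x - 6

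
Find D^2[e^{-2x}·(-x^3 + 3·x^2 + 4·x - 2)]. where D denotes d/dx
2 \left(- 2 x^{3} + 12 x^{2} - 7 x - 9\right) e^{- 2 x}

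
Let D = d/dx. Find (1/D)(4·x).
2 x^{2}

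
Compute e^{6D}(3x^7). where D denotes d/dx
3 x^{7} + 126 x^{6} + 2268 x^{5} + 22680 x^{4} + 136080 x^{3} + 489888 x^{2} + 979776 x + 839808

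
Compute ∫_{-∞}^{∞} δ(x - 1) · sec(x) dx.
\sec{\left(1 \right)}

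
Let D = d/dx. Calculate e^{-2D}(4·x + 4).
4 x - 4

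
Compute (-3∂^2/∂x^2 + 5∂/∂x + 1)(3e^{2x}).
- 3 e^{2 x}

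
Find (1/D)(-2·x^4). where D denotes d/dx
- \frac{2 x^{5}}{5}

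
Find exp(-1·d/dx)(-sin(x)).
- \sin{\left(x - 1 \right)}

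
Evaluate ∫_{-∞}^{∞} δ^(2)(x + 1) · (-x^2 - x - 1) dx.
-2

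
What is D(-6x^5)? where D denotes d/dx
- 30 x^{4}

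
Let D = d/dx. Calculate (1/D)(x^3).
\frac{x^{4}}{4}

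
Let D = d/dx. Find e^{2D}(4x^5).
4 x^{5} + 40 x^{4} + 160 x^{3} + 320 x^{2} + 320 x + 128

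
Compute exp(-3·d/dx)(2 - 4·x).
14 - 4 x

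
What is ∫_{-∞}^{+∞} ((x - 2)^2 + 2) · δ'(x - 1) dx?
2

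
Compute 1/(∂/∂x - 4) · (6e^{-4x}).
- \frac{3 e^{- 4 x}}{4}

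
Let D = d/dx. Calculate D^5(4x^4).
0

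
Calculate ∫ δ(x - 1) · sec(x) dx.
\sec{\left(1 \right)}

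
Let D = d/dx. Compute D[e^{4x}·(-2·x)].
\left(- 8 x - 2\right) e^{4 x}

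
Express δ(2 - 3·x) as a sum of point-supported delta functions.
\frac{\delta(x - 2/3)}{3}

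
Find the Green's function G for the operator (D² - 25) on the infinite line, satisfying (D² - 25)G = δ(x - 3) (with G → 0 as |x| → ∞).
-\frac{e^{-5|x - 3|}}{10}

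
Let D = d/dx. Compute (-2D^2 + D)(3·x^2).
6 x - 12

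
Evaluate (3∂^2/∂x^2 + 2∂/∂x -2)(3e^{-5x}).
189 e^{- 5 x}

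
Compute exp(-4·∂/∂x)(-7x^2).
- 7 x^{2} + 56 x - 112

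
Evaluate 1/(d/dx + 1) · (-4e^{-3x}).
2 e^{- 3 x}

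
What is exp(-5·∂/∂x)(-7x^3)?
- 7 x^{3} + 105 x^{2} - 525 x + 875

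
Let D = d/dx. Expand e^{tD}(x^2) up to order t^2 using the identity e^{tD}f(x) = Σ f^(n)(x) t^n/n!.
t^{2} + 2 t x + x^{2}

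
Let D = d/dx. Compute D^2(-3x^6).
- 90 x^{4}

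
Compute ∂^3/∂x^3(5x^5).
300 x^{2}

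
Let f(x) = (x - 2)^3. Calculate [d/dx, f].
3 \left(x - 2\right)^{2}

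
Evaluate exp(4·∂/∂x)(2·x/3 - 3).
\frac{2 x}{3} - \frac{1}{3}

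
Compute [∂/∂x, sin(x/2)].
\frac{\cos{\left(\frac{x}{2} \right)}}{2}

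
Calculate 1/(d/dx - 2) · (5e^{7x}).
e^{7 x}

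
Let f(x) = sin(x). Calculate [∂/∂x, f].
\cos{\left(x \right)}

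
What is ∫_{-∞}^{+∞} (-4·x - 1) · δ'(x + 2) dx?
4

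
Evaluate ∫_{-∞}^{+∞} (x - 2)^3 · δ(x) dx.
-8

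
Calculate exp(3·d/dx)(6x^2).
6 x^{2} + 36 x + 54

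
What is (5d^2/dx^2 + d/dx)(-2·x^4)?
8 x^{2} \left(- x - 15\right)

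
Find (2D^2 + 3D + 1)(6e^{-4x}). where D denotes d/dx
126 e^{- 4 x}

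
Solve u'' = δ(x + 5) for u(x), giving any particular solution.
\frac{|x + 5|}{2}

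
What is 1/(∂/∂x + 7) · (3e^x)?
\frac{3 e^{x}}{8}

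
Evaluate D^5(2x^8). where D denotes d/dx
13440 x^{3}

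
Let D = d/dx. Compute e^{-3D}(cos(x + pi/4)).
\cos{\left(x - 3 + \frac{\pi}{4} \right)}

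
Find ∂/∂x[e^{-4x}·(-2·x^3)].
x^{2} \left(8 x - 6\right) e^{- 4 x}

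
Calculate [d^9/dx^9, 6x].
54\frac{d^{8}}{dx^{8}}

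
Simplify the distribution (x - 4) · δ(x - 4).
0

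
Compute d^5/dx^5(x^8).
6720 x^{3}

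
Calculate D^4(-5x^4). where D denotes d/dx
-120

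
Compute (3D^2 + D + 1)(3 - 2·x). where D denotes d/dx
1 - 2 x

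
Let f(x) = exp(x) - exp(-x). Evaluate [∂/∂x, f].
2 \cosh{\left(x \right)}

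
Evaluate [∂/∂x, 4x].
4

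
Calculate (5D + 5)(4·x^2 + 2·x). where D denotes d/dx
20 x^{2} + 50 x + 10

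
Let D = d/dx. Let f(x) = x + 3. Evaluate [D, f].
1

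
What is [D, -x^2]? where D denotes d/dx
- 2 x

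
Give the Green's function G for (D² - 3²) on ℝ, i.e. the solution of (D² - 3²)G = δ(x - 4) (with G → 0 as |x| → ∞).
-\frac{e^{-3|x - 4|}}{6}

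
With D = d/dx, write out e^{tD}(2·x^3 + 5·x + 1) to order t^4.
2 t^{3} + 6 t^{2} x + t \left(6 x^{2} + 5\right) + 2 x^{3} + 5 x + 1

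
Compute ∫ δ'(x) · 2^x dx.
- \log{\left(2 \right)}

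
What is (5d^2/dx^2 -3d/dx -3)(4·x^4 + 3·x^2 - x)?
- 12 x^{4} - 48 x^{3} + 231 x^{2} - 15 x + 33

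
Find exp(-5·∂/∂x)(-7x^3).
- 7 x^{3} + 105 x^{2} - 525 x + 875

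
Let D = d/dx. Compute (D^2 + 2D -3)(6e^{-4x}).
30 e^{- 4 x}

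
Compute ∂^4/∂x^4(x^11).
7920 x^{7}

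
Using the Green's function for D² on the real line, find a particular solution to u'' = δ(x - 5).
\frac{|x - 5|}{2}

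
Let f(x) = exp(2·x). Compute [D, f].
2 e^{2 x}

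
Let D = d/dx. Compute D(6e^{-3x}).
- 18 e^{- 3 x}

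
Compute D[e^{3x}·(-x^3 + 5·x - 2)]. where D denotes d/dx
\left(- 3 x^{3} - 3 x^{2} + 15 x - 1\right) e^{3 x}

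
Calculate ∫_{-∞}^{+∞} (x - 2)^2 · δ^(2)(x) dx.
2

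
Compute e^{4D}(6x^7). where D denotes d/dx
6 x^{7} + 168 x^{6} + 2016 x^{5} + 13440 x^{4} + 53760 x^{3} + 129024 x^{2} + 172032 x + 98304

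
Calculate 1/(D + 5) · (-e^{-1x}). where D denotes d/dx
- \frac{e^{- x}}{4}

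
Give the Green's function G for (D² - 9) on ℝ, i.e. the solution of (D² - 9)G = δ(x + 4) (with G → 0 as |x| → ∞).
-\frac{e^{-3|x + 4|}}{6}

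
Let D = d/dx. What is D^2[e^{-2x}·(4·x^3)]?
8 x \left(2 x^{2} - 6 x + 3\right) e^{- 2 x}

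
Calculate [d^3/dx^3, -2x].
-6\frac{d^{2}}{dx^{2}}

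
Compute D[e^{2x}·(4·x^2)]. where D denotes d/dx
8 x \left(x + 1\right) e^{2 x}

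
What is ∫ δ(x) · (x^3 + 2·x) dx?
0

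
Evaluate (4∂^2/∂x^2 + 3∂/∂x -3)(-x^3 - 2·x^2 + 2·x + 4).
3 x^{3} - 3 x^{2} - 42 x - 22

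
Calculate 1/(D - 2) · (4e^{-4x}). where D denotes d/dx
- \frac{2 e^{- 4 x}}{3}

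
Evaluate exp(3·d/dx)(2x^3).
2 x^{3} + 18 x^{2} + 54 x + 54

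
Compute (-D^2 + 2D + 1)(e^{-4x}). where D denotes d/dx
- 23 e^{- 4 x}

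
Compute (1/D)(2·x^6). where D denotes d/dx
\frac{2 x^{7}}{7}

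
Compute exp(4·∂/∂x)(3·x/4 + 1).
\frac{3 x}{4} + 4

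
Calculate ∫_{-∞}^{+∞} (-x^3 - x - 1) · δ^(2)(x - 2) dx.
-12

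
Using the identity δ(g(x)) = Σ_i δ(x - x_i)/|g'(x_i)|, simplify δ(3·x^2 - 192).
\frac{\delta(x - 8) + \delta(x + 8)}{48}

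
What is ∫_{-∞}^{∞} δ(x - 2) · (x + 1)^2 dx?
9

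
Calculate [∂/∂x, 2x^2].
4 x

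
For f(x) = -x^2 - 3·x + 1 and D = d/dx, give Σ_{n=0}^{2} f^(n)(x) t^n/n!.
- t^{2} - t \left(2 x + 3\right) - x^{2} - 3 x + 1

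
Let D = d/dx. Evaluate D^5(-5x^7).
- 12600 x^{2}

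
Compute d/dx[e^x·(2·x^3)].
2 x^{2} \left(x + 3\right) e^{x}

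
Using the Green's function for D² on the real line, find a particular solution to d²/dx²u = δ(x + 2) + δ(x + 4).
\frac{|x + 2|}{2} + \frac{|x + 4|}{2}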